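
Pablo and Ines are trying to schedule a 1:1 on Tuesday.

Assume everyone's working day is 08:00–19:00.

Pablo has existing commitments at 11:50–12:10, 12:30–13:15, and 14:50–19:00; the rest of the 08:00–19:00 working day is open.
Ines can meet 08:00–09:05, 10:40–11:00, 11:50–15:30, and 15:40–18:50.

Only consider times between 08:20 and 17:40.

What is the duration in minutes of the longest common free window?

Pablo free within 08:00–19:00: 08:00–11:50, 12:10–12:30, 13:15–14:50.
Pablo ∩ Ines: 08:00–09:05, 10:40–11:00, 12:10–12:30, 13:15–14:50.
Restricted to 08:20–17:40: 08:20–09:05, 10:40–11:00, 12:10–12:30, 13:15–14:50.
Common window lengths: 45, 20, 20, 95 min; longest is 95.

95 minutes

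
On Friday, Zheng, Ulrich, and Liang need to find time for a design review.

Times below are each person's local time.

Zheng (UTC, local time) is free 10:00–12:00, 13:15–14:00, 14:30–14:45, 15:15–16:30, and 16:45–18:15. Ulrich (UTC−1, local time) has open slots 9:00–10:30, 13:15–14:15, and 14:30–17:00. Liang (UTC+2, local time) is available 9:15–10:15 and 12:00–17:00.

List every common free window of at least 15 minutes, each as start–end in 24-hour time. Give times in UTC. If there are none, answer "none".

10:00–11:30, 14:30–14:45

Zheng → UTC: 10:00–12:00, 13:15–14:00, 14:30–14:45, 15:15–16:30, 16:45–18:15.
Ulrich → UTC: 10:00–11:30, 14:15–15:15, 15:30–18:00.
Liang → UTC: 07:15–08:15, 10:00–15:00.
Zheng ∩ Ulrich: 10:00–11:30, 14:30–14:45, 15:30–16:30, 16:45–18:00.
Zheng ∩ Ulrich ∩ Liang: 10:00–11:30, 14:30–14:45.
Windows ≥ 15 min: 10:00–11:30, 14:30–14:45.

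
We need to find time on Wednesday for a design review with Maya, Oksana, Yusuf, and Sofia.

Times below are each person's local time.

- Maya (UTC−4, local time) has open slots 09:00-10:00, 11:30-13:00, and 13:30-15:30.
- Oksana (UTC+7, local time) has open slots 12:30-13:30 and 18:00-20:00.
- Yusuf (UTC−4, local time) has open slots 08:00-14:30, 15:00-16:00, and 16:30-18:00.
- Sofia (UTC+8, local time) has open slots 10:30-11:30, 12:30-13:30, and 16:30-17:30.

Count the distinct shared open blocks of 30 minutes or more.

Maya → UTC: 13:00–14:00, 15:30–17:00, 17:30–19:30.
Oksana → UTC: 05:30–06:30, 11:00–13:00.
Yusuf → UTC: 12:00–18:30, 19:00–20:00, 20:30–22:00.
Sofia → UTC: 02:30–03:30, 04:30–05:30, 08:30–09:30.
Maya ∩ Oksana: (none).
Maya ∩ Oksana ∩ Yusuf: (none).
Maya ∩ Oksana ∩ Yusuf ∩ Sofia: (none).
Windows ≥ 30 min: (none).
That's 0 windows.

0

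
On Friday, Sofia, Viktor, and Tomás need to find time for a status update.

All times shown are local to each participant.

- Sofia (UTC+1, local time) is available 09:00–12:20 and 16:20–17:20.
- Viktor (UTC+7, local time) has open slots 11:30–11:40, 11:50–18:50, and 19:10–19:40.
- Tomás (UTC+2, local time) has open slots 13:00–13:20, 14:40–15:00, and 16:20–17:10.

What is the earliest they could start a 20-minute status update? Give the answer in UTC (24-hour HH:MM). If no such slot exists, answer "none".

11:00

Sofia → UTC: 08:00–11:20, 15:20–16:20.
Viktor → UTC: 04:30–04:40, 04:50–11:50, 12:10–12:40.
Tomás → UTC: 11:00–11:20, 12:40–13:00, 14:20–15:10.
Sofia ∩ Viktor: 08:00–11:20.
Sofia ∩ Viktor ∩ Tomás: 11:00–11:20.
Windows ≥ 20 min: 11:00–11:20.
Earliest such window starts at 11:00.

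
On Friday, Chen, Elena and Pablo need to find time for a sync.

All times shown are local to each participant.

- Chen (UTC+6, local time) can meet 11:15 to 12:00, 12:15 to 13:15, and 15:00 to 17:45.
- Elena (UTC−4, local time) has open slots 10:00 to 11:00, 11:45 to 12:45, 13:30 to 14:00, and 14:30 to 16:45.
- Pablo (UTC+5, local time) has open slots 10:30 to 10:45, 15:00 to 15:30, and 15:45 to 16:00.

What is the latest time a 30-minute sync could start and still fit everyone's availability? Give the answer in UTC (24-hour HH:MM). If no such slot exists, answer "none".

Chen → UTC: 05:15–06:00, 06:15–07:15, 09:00–11:45.
Elena → UTC: 14:00–15:00, 15:45–16:45, 17:30–18:00, 18:30–20:45.
Pablo → UTC: 05:30–05:45, 10:00–10:30, 10:45–11:00.
Chen ∩ Elena: (none).
Chen ∩ Elena ∩ Pablo: (none).
Windows ≥ 30 min: (none).

none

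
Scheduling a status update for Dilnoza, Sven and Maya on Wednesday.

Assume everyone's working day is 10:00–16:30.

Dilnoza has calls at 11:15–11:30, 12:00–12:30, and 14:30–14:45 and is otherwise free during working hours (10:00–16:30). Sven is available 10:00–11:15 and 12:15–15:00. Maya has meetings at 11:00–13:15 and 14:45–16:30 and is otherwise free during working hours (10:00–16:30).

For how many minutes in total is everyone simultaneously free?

135 minutes

Dilnoza free within 10:00–16:30: 10:00–11:15, 11:30–12:00, 12:30–14:30, 14:45–16:30.
Maya free within 10:00–16:30: 10:00–11:00, 13:15–14:45.
Dilnoza ∩ Sven: 10:00–11:15, 12:30–14:30, 14:45–15:00.
Dilnoza ∩ Sven ∩ Maya: 10:00–11:00, 13:15–14:30.
Total common minutes: 60 + 75 = 135.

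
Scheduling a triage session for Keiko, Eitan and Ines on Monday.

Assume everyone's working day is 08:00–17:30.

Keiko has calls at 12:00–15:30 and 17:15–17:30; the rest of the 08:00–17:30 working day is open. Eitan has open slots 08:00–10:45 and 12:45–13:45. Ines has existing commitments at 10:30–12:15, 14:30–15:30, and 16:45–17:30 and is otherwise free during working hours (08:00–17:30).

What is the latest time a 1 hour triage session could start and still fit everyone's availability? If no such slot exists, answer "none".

Keiko free within 08:00–17:30: 08:00–12:00, 15:30–17:15.
Ines free within 08:00–17:30: 08:00–10:30, 12:15–14:30, 15:30–16:45.
Keiko ∩ Eitan: 08:00–10:45.
Keiko ∩ Eitan ∩ Ines: 08:00–10:30.
Windows ≥ 60 min: 08:00–10:30.
Latest start in the last window 08:00–10:30 is 10:30 − 60 min = 09:30.

09:30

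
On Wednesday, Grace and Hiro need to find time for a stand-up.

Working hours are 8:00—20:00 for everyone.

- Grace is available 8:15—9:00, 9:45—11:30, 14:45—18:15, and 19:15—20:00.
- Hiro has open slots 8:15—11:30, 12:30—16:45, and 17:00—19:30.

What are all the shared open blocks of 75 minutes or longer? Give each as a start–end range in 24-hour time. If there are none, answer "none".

09:45–11:30, 14:45–16:45, 17:00–18:15

Grace ∩ Hiro: 08:15–09:00, 09:45–11:30, 14:45–16:45, 17:00–18:15, 19:15–19:30.
Windows ≥ 75 min: 09:45–11:30, 14:45–16:45, 17:00–18:15.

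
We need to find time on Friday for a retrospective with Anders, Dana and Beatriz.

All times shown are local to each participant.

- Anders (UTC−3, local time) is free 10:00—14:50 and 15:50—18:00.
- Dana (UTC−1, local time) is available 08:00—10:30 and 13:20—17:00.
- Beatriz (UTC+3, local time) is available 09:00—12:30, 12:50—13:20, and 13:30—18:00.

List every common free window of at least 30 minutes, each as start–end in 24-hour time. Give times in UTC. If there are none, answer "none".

Anders → UTC: 13:00–17:50, 18:50–21:00.
Dana → UTC: 09:00–11:30, 14:20–18:00.
Beatriz → UTC: 06:00–09:30, 09:50–10:20, 10:30–15:00.
Anders ∩ Dana: 14:20–17:50.
Anders ∩ Dana ∩ Beatriz: 14:20–15:00.
Windows ≥ 30 min: 14:20–15:00.

14:20–15:00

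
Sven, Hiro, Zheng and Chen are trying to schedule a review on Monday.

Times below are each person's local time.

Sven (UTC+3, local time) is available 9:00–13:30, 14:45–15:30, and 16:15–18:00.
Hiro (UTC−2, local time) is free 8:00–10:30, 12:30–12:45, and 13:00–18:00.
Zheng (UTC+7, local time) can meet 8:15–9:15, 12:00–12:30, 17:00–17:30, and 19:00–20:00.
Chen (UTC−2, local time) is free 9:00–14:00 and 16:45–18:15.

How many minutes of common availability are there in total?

Sven → UTC: 06:00–10:30, 11:45–12:30, 13:15–15:00.
Hiro → UTC: 10:00–12:30, 14:30–14:45, 15:00–20:00.
Zheng → UTC: 01:15–02:15, 05:00–05:30, 10:00–10:30, 12:00–13:00.
Chen → UTC: 11:00–16:00, 18:45–20:15.
Sven ∩ Hiro: 10:00–10:30, 11:45–12:30, 14:30–14:45.
Sven ∩ Hiro ∩ Zheng: 10:00–10:30, 12:00–12:30.
Sven ∩ Hiro ∩ Zheng ∩ Chen: 12:00–12:30.
Total common minutes: 30.

30 minutes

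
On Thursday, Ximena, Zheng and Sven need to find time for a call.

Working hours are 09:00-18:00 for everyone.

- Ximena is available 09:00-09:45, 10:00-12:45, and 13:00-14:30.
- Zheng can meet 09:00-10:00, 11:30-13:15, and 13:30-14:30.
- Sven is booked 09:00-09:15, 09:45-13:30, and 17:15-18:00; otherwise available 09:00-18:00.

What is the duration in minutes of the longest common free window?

60 minutes

Sven free within 09:00–18:00: 09:15–09:45, 13:30–17:15.
Ximena ∩ Zheng: 09:00–09:45, 11:30–12:45, 13:00–13:15, 13:30–14:30.
Ximena ∩ Zheng ∩ Sven: 09:15–09:45, 13:30–14:30.
Common window lengths: 30, 60 min; longest is 60.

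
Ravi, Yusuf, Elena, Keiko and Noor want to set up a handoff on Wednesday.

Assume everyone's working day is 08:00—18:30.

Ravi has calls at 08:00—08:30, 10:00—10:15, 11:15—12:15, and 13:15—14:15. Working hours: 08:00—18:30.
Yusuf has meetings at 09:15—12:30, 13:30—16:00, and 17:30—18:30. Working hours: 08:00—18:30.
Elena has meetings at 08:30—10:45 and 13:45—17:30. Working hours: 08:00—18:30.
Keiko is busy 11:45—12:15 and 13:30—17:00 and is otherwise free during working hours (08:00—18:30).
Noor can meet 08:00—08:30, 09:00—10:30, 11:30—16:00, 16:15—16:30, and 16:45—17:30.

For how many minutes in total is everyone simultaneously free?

Ravi free within 08:00–18:30: 08:30–10:00, 10:15–11:15, 12:15–13:15, 14:15–18:30.
Yusuf free within 08:00–18:30: 08:00–09:15, 12:30–13:30, 16:00–17:30.
Elena free within 08:00–18:30: 08:00–08:30, 10:45–13:45, 17:30–18:30.
Keiko free within 08:00–18:30: 08:00–11:45, 12:15–13:30, 17:00–18:30.
Ravi ∩ Yusuf: 08:30–09:15, 12:30–13:15, 16:00–17:30.
Ravi ∩ Yusuf ∩ Elena: 12:30–13:15.
Ravi ∩ Yusuf ∩ Elena ∩ Keiko: 12:30–13:15.
Ravi ∩ Yusuf ∩ Elena ∩ Keiko ∩ Noor: 12:30–13:15.
Total common minutes: 45.

45 minutes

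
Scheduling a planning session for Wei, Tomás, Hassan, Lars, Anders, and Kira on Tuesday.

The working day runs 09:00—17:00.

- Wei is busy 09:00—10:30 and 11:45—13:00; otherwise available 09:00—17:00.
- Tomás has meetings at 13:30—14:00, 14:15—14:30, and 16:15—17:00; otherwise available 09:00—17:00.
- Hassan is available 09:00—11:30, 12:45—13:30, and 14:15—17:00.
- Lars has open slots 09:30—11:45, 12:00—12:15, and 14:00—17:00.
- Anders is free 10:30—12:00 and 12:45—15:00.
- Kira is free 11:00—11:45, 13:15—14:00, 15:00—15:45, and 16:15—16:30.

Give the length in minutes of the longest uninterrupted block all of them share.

Wei free within 09:00–17:00: 10:30–11:45, 13:00–17:00.
Tomás free within 09:00–17:00: 09:00–13:30, 14:00–14:15, 14:30–16:15.
Wei ∩ Tomás: 10:30–11:45, 13:00–13:30, 14:00–14:15, 14:30–16:15.
Wei ∩ Tomás ∩ Hassan: 10:30–11:30, 13:00–13:30, 14:30–16:15.
Wei ∩ Tomás ∩ Hassan ∩ Lars: 10:30–11:30, 14:30–16:15.
Wei ∩ Tomás ∩ Hassan ∩ Lars ∩ Anders: 10:30–11:30, 14:30–15:00.
Wei ∩ Tomás ∩ Hassan ∩ Lars ∩ Anders ∩ Kira: 11:00–11:30.
Single common window of 30 minutes.

30 minutes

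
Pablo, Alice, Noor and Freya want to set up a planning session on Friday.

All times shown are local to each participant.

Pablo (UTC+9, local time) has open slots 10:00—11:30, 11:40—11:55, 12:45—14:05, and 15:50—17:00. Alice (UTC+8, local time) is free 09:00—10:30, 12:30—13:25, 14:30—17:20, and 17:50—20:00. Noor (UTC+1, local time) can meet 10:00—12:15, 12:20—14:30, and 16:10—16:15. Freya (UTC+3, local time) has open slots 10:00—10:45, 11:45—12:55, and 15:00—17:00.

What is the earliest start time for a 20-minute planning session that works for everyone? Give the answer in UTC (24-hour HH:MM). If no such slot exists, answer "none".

none

Pablo → UTC: 01:00–02:30, 02:40–02:55, 03:45–05:05, 06:50–08:00.
Alice → UTC: 01:00–02:30, 04:30–05:25, 06:30–09:20, 09:50–12:00.
Noor → UTC: 09:00–11:15, 11:20–13:30, 15:10–15:15.
Freya → UTC: 07:00–07:45, 08:45–09:55, 12:00–14:00.
Pablo ∩ Alice: 01:00–02:30, 04:30–05:05, 06:50–08:00.
Pablo ∩ Alice ∩ Noor: (none).
Pablo ∩ Alice ∩ Noor ∩ Freya: (none).
Windows ≥ 20 min: (none).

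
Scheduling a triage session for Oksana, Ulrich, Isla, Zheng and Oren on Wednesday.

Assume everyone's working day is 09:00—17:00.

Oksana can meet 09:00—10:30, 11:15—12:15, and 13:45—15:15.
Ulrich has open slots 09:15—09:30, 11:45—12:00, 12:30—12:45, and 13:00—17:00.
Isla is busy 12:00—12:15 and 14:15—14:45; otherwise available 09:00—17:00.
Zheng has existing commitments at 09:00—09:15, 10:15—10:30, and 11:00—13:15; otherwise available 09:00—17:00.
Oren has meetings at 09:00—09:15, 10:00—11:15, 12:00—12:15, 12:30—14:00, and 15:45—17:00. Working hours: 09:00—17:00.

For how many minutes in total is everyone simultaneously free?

60 minutes

Isla free within 09:00–17:00: 09:00–12:00, 12:15–14:15, 14:45–17:00.
Zheng free within 09:00–17:00: 09:15–10:15, 10:30–11:00, 13:15–17:00.
Oren free within 09:00–17:00: 09:15–10:00, 11:15–12:00, 12:15–12:30, 14:00–15:45.
Oksana ∩ Ulrich: 09:15–09:30, 11:45–12:00, 13:45–15:15.
Oksana ∩ Ulrich ∩ Isla: 09:15–09:30, 11:45–12:00, 13:45–14:15, 14:45–15:15.
Oksana ∩ Ulrich ∩ Isla ∩ Zheng: 09:15–09:30, 13:45–14:15, 14:45–15:15.
Oksana ∩ Ulrich ∩ Isla ∩ Zheng ∩ Oren: 09:15–09:30, 14:00–14:15, 14:45–15:15.
Total common minutes: 15 + 15 + 30 = 60.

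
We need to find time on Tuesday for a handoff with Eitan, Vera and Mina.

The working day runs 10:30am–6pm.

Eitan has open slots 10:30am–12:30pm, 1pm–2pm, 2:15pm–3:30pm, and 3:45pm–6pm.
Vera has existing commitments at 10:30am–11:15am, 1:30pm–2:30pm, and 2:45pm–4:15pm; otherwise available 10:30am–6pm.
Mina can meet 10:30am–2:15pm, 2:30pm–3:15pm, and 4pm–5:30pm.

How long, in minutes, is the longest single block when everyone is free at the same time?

75 minutes

Vera free within 10:30–18:00: 11:15–13:30, 14:30–14:45, 16:15–18:00.
Eitan ∩ Vera: 11:15–12:30, 13:00–13:30, 14:30–14:45, 16:15–18:00.
Eitan ∩ Vera ∩ Mina: 11:15–12:30, 13:00–13:30, 14:30–14:45, 16:15–17:30.
Common window lengths: 75, 30, 15, 75 min; longest is 75.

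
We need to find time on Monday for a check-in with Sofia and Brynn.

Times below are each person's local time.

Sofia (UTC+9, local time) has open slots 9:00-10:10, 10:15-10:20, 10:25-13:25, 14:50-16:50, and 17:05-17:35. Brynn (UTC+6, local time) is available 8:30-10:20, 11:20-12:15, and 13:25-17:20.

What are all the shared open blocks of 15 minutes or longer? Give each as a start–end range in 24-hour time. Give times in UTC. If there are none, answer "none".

Sofia → UTC: 00:00–01:10, 01:15–01:20, 01:25–04:25, 05:50–07:50, 08:05–08:35.
Brynn → UTC: 02:30–04:20, 05:20–06:15, 07:25–11:20.
Sofia ∩ Brynn: 02:30–04:20, 05:50–06:15, 07:25–07:50, 08:05–08:35.
Windows ≥ 15 min: 02:30–04:20, 05:50–06:15, 07:25–07:50, 08:05–08:35.

02:30–04:20, 05:50–06:15, 07:25–07:50, 08:05–08:35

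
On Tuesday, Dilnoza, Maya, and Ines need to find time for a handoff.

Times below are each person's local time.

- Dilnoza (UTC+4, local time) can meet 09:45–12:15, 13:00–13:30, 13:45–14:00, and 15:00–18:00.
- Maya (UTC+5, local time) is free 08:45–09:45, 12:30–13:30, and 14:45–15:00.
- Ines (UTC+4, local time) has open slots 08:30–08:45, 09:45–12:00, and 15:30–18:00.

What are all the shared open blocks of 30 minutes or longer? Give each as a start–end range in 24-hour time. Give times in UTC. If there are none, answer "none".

07:30–08:00

Dilnoza → UTC: 05:45–08:15, 09:00–09:30, 09:45–10:00, 11:00–14:00.
Maya → UTC: 03:45–04:45, 07:30–08:30, 09:45–10:00.
Ines → UTC: 04:30–04:45, 05:45–08:00, 11:30–14:00.
Dilnoza ∩ Maya: 07:30–08:15, 09:45–10:00.
Dilnoza ∩ Maya ∩ Ines: 07:30–08:00.
Windows ≥ 30 min: 07:30–08:00.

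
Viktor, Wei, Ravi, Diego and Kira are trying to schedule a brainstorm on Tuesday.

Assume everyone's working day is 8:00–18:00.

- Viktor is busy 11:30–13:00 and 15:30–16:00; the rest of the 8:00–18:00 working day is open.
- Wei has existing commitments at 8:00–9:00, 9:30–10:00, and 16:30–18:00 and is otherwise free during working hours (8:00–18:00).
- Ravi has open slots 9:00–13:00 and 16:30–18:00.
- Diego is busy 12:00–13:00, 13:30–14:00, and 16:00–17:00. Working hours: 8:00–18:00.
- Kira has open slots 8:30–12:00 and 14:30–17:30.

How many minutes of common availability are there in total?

Viktor free within 08:00–18:00: 08:00–11:30, 13:00–15:30, 16:00–18:00.
Wei free within 08:00–18:00: 09:00–09:30, 10:00–16:30.
Diego free within 08:00–18:00: 08:00–12:00, 13:00–13:30, 14:00–16:00, 17:00–18:00.
Viktor ∩ Wei: 09:00–09:30, 10:00–11:30, 13:00–15:30, 16:00–16:30.
Viktor ∩ Wei ∩ Ravi: 09:00–09:30, 10:00–11:30.
Viktor ∩ Wei ∩ Ravi ∩ Diego: 09:00–09:30, 10:00–11:30.
Viktor ∩ Wei ∩ Ravi ∩ Diego ∩ Kira: 09:00–09:30, 10:00–11:30.
Total common minutes: 30 + 90 = 120.

120 minutes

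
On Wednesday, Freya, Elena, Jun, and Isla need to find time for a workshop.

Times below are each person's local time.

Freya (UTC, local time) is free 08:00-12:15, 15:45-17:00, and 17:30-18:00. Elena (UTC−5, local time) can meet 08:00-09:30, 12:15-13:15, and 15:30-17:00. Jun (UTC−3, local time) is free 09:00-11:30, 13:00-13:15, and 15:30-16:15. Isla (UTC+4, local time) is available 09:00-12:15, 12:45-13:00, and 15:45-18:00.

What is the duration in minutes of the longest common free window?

Freya → UTC: 08:00–12:15, 15:45–17:00, 17:30–18:00.
Elena → UTC: 13:00–14:30, 17:15–18:15, 20:30–22:00.
Jun → UTC: 12:00–14:30, 16:00–16:15, 18:30–19:15.
Isla → UTC: 05:00–08:15, 08:45–09:00, 11:45–14:00.
Freya ∩ Elena: 17:30–18:00.
Freya ∩ Elena ∩ Jun: (none).
Freya ∩ Elena ∩ Jun ∩ Isla: (none).
No common window.

0 minutes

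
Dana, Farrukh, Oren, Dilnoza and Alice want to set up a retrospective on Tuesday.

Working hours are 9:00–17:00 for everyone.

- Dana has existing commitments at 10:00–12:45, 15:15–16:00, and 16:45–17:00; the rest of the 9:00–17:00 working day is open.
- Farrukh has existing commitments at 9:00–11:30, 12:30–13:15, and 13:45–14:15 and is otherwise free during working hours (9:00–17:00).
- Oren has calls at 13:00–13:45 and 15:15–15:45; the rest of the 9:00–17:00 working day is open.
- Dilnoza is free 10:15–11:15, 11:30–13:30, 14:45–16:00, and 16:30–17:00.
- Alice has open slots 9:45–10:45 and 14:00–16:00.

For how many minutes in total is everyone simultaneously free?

Dana free within 09:00–17:00: 09:00–10:00, 12:45–15:15, 16:00–16:45.
Farrukh free within 09:00–17:00: 11:30–12:30, 13:15–13:45, 14:15–17:00.
Oren free within 09:00–17:00: 09:00–13:00, 13:45–15:15, 15:45–17:00.
Dana ∩ Farrukh: 13:15–13:45, 14:15–15:15, 16:00–16:45.
Dana ∩ Farrukh ∩ Oren: 14:15–15:15, 16:00–16:45.
Dana ∩ Farrukh ∩ Oren ∩ Dilnoza: 14:45–15:15, 16:30–16:45.
Dana ∩ Farrukh ∩ Oren ∩ Dilnoza ∩ Alice: 14:45–15:15.
Total common minutes: 30.

30 minutes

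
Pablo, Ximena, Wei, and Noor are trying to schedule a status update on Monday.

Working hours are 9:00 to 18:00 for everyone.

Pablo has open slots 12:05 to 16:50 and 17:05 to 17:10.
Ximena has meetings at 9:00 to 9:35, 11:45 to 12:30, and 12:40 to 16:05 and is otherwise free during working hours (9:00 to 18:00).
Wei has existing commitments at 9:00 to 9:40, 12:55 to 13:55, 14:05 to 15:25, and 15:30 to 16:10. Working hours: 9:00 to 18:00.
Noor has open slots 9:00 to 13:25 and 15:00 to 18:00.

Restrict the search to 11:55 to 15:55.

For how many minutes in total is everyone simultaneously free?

10 minutes

Ximena free within 09:00–18:00: 09:35–11:45, 12:30–12:40, 16:05–18:00.
Wei free within 09:00–18:00: 09:40–12:55, 13:55–14:05, 15:25–15:30, 16:10–18:00.
Pablo ∩ Ximena: 12:30–12:40, 16:05–16:50, 17:05–17:10.
Pablo ∩ Ximena ∩ Wei: 12:30–12:40, 16:10–16:50, 17:05–17:10.
Pablo ∩ Ximena ∩ Wei ∩ Noor: 12:30–12:40, 16:10–16:50, 17:05–17:10.
Restricted to 11:55–15:55: 12:30–12:40.
Total common minutes: 10.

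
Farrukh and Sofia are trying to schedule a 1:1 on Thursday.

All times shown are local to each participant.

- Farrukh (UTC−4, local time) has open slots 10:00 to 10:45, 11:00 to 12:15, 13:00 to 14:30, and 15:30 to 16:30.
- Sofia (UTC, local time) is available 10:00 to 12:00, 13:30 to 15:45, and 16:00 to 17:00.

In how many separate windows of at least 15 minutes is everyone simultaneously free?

3

Farrukh → UTC: 14:00–14:45, 15:00–16:15, 17:00–18:30, 19:30–20:30.
Sofia → UTC: 10:00–12:00, 13:30–15:45, 16:00–17:00.
Farrukh ∩ Sofia: 14:00–14:45, 15:00–15:45, 16:00–16:15.
Windows ≥ 15 min: 14:00–14:45, 15:00–15:45, 16:00–16:15.
That's 3 windows.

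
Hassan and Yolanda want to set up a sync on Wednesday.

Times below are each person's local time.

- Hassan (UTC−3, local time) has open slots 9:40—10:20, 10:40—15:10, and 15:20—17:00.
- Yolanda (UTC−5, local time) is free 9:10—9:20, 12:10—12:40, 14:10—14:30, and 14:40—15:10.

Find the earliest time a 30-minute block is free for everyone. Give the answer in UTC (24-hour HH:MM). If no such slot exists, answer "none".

Hassan → UTC: 12:40–13:20, 13:40–18:10, 18:20–20:00.
Yolanda → UTC: 14:10–14:20, 17:10–17:40, 19:10–19:30, 19:40–20:10.
Hassan ∩ Yolanda: 14:10–14:20, 17:10–17:40, 19:10–19:30, 19:40–20:00.
Windows ≥ 30 min: 17:10–17:40.
Earliest such window starts at 17:10.

17:10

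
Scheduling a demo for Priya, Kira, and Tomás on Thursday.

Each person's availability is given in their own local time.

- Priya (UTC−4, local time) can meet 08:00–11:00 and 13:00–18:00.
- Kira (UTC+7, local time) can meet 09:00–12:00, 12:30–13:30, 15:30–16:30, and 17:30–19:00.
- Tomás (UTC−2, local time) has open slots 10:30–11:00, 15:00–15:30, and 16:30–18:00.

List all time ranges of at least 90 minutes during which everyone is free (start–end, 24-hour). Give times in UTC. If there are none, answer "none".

Priya → UTC: 12:00–15:00, 17:00–22:00.
Kira → UTC: 02:00–05:00, 05:30–06:30, 08:30–09:30, 10:30–12:00.
Tomás → UTC: 12:30–13:00, 17:00–17:30, 18:30–20:00.
Priya ∩ Kira: (none).
Priya ∩ Kira ∩ Tomás: (none).
Windows ≥ 90 min: (none).

none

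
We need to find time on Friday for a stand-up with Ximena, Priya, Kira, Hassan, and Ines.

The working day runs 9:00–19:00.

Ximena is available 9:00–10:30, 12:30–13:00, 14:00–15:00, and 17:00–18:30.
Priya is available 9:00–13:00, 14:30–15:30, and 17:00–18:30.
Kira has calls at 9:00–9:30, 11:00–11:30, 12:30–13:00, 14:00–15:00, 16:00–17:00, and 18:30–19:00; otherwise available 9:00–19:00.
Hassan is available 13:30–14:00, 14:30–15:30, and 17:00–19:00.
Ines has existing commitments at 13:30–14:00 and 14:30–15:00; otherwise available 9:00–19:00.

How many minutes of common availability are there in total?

Kira free within 09:00–19:00: 09:30–11:00, 11:30–12:30, 13:00–14:00, 15:00–16:00, 17:00–18:30.
Ines free within 09:00–19:00: 09:00–13:30, 14:00–14:30, 15:00–19:00.
Ximena ∩ Priya: 09:00–10:30, 12:30–13:00, 14:30–15:00, 17:00–18:30.
Ximena ∩ Priya ∩ Kira: 09:30–10:30, 17:00–18:30.
Ximena ∩ Priya ∩ Kira ∩ Hassan: 17:00–18:30.
Ximena ∩ Priya ∩ Kira ∩ Hassan ∩ Ines: 17:00–18:30.
Total common minutes: 90.

90 minutes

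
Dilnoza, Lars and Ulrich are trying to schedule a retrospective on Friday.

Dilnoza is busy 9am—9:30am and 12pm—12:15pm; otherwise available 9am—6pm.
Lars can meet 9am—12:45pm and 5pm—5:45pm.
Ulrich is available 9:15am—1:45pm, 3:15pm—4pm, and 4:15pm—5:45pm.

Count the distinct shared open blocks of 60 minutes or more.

1

Dilnoza free within 09:00–18:00: 09:30–12:00, 12:15–18:00.
Dilnoza ∩ Lars: 09:30–12:00, 12:15–12:45, 17:00–17:45.
Dilnoza ∩ Lars ∩ Ulrich: 09:30–12:00, 12:15–12:45, 17:00–17:45.
Windows ≥ 60 min: 09:30–12:00.
That's 1 window.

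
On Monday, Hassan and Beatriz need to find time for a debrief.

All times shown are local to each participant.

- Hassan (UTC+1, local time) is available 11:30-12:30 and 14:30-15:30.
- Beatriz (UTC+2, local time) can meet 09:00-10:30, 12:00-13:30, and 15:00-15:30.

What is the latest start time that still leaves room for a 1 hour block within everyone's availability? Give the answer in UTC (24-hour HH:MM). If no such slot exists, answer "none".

10:30

Hassan → UTC: 10:30–11:30, 13:30–14:30.
Beatriz → UTC: 07:00–08:30, 10:00–11:30, 13:00–13:30.
Hassan ∩ Beatriz: 10:30–11:30.
Windows ≥ 60 min: 10:30–11:30.
Latest start in the last window 10:30–11:30 is 11:30 − 60 min = 10:30.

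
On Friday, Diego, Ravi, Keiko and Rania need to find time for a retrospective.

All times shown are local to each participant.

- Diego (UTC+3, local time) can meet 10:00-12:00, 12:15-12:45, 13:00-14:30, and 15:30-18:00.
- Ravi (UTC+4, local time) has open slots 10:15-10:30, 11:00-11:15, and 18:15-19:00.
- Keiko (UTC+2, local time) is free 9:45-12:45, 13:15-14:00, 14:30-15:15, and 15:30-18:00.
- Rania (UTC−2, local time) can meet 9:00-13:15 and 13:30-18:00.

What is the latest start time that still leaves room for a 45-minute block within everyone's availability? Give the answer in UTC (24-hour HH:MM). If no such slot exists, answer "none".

Diego → UTC: 07:00–09:00, 09:15–09:45, 10:00–11:30, 12:30–15:00.
Ravi → UTC: 06:15–06:30, 07:00–07:15, 14:15–15:00.
Keiko → UTC: 07:45–10:45, 11:15–12:00, 12:30–13:15, 13:30–16:00.
Rania → UTC: 11:00–15:15, 15:30–20:00.
Diego ∩ Ravi: 07:00–07:15, 14:15–15:00.
Diego ∩ Ravi ∩ Keiko: 14:15–15:00.
Diego ∩ Ravi ∩ Keiko ∩ Rania: 14:15–15:00.
Windows ≥ 45 min: 14:15–15:00.
Latest start in the last window 14:15–15:00 is 15:00 − 45 min = 14:15.

14:15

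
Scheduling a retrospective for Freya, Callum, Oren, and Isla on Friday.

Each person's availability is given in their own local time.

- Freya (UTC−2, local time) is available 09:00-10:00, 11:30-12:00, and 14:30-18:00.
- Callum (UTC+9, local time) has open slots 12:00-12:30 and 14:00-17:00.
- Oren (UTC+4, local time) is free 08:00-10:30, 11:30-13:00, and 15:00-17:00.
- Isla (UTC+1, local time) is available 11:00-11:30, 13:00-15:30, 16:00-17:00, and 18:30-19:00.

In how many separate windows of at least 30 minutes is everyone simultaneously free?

Freya → UTC: 11:00–12:00, 13:30–14:00, 16:30–20:00.
Callum → UTC: 03:00–03:30, 05:00–08:00.
Oren → UTC: 04:00–06:30, 07:30–09:00, 11:00–13:00.
Isla → UTC: 10:00–10:30, 12:00–14:30, 15:00–16:00, 17:30–18:00.
Freya ∩ Callum: (none).
Freya ∩ Callum ∩ Oren: (none).
Freya ∩ Callum ∩ Oren ∩ Isla: (none).
Windows ≥ 30 min: (none).
That's 0 windows.

0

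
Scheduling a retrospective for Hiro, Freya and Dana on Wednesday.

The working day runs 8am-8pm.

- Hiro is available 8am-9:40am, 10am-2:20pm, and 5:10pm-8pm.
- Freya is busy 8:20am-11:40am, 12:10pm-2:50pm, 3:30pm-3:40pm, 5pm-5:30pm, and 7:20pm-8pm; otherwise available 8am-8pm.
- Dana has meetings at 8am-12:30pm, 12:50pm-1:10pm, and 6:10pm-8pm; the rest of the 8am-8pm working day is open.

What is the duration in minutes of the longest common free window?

40 minutes

Freya free within 08:00–20:00: 08:00–08:20, 11:40–12:10, 14:50–15:30, 15:40–17:00, 17:30–19:20.
Dana free within 08:00–20:00: 12:30–12:50, 13:10–18:10.
Hiro ∩ Freya: 08:00–08:20, 11:40–12:10, 17:30–19:20.
Hiro ∩ Freya ∩ Dana: 17:30–18:10.
Single common window of 40 minutes.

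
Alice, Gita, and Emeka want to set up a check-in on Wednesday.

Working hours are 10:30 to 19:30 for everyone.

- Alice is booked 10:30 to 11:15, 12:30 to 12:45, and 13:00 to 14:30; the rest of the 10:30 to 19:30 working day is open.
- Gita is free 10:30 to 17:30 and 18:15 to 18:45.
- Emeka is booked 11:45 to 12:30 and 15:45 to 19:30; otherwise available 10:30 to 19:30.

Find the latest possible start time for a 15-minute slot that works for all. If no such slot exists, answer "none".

15:30

Alice free within 10:30–19:30: 11:15–12:30, 12:45–13:00, 14:30–19:30.
Emeka free within 10:30–19:30: 10:30–11:45, 12:30–15:45.
Alice ∩ Gita: 11:15–12:30, 12:45–13:00, 14:30–17:30, 18:15–18:45.
Alice ∩ Gita ∩ Emeka: 11:15–11:45, 12:45–13:00, 14:30–15:45.
Windows ≥ 15 min: 11:15–11:45, 12:45–13:00, 14:30–15:45.
Latest start in the last window 14:30–15:45 is 15:45 − 15 min = 15:30.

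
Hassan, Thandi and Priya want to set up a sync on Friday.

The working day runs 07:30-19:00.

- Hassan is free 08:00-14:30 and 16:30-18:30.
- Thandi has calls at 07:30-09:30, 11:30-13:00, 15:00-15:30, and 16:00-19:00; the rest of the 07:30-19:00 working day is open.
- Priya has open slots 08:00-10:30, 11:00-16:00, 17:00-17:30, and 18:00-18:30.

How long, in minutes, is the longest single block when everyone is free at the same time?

Thandi free within 07:30–19:00: 09:30–11:30, 13:00–15:00, 15:30–16:00.
Hassan ∩ Thandi: 09:30–11:30, 13:00–14:30.
Hassan ∩ Thandi ∩ Priya: 09:30–10:30, 11:00–11:30, 13:00–14:30.
Common window lengths: 60, 30, 90 min; longest is 90.

90 minutes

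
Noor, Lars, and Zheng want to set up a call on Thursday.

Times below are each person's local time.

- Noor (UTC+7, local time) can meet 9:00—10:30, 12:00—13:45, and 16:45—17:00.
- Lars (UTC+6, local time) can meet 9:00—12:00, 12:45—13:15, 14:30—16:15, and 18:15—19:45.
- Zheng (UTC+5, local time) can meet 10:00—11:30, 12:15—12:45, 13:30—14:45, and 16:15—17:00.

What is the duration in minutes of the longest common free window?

60 minutes

Noor → UTC: 02:00–03:30, 05:00–06:45, 09:45–10:00.
Lars → UTC: 03:00–06:00, 06:45–07:15, 08:30–10:15, 12:15–13:45.
Zheng → UTC: 05:00–06:30, 07:15–07:45, 08:30–09:45, 11:15–12:00.
Noor ∩ Lars: 03:00–03:30, 05:00–06:00, 09:45–10:00.
Noor ∩ Lars ∩ Zheng: 05:00–06:00.
Single common window of 60 minutes.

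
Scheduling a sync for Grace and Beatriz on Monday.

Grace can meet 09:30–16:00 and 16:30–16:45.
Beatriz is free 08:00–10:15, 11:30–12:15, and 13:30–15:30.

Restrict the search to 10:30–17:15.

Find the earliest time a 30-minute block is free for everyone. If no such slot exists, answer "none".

Grace ∩ Beatriz: 09:30–10:15, 11:30–12:15, 13:30–15:30.
Restricted to 10:30–17:15: 11:30–12:15, 13:30–15:30.
Windows ≥ 30 min: 11:30–12:15, 13:30–15:30.
Earliest such window starts at 11:30.

11:30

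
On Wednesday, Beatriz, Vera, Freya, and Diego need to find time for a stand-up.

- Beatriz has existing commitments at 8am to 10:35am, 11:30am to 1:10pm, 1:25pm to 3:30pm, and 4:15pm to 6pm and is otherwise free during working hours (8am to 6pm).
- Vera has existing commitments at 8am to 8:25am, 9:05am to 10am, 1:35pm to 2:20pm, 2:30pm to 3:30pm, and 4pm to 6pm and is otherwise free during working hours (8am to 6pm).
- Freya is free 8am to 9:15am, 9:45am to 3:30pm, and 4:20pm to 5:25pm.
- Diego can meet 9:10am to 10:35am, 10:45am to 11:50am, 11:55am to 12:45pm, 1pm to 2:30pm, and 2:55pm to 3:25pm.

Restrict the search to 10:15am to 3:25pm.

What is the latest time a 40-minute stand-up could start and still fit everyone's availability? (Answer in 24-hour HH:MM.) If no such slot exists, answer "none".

Beatriz free within 08:00–18:00: 10:35–11:30, 13:10–13:25, 15:30–16:15.
Vera free within 08:00–18:00: 08:25–09:05, 10:00–13:35, 14:20–14:30, 15:30–16:00.
Beatriz ∩ Vera: 10:35–11:30, 13:10–13:25, 15:30–16:00.
Beatriz ∩ Vera ∩ Freya: 10:35–11:30, 13:10–13:25.
Beatriz ∩ Vera ∩ Freya ∩ Diego: 10:45–11:30, 13:10–13:25.
Restricted to 10:15–15:25: 10:45–11:30, 13:10–13:25.
Windows ≥ 40 min: 10:45–11:30.
Latest start in the last window 10:45–11:30 is 11:30 − 40 min = 10:50.

10:50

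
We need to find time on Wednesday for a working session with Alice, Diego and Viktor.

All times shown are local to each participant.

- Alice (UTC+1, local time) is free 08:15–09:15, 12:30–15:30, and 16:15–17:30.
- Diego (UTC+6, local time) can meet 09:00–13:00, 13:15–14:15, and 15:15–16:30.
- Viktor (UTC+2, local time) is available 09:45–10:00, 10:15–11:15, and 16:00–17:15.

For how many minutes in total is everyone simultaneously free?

15 minutes

Alice → UTC: 07:15–08:15, 11:30–14:30, 15:15–16:30.
Diego → UTC: 03:00–07:00, 07:15–08:15, 09:15–10:30.
Viktor → UTC: 07:45–08:00, 08:15–09:15, 14:00–15:15.
Alice ∩ Diego: 07:15–08:15.
Alice ∩ Diego ∩ Viktor: 07:45–08:00.
Total common minutes: 15.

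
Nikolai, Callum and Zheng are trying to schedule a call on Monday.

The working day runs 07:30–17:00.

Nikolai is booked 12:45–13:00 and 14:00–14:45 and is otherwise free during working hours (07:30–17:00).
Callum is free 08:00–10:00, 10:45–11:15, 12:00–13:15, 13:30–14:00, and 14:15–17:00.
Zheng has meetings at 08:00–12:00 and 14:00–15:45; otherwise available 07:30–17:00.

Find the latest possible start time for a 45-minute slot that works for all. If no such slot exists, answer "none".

16:15

Nikolai free within 07:30–17:00: 07:30–12:45, 13:00–14:00, 14:45–17:00.
Zheng free within 07:30–17:00: 07:30–08:00, 12:00–14:00, 15:45–17:00.
Nikolai ∩ Callum: 08:00–10:00, 10:45–11:15, 12:00–12:45, 13:00–13:15, 13:30–14:00, 14:45–17:00.
Nikolai ∩ Callum ∩ Zheng: 12:00–12:45, 13:00–13:15, 13:30–14:00, 15:45–17:00.
Windows ≥ 45 min: 12:00–12:45, 15:45–17:00.
Latest start in the last window 15:45–17:00 is 17:00 − 45 min = 16:15.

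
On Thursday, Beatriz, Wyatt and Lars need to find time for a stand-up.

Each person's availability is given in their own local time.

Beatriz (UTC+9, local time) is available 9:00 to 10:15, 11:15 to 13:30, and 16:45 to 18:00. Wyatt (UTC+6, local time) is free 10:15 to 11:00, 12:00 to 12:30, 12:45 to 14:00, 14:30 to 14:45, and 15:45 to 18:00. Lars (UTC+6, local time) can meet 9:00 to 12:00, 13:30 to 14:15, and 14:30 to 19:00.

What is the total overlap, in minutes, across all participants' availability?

Beatriz → UTC: 00:00–01:15, 02:15–04:30, 07:45–09:00.
Wyatt → UTC: 04:15–05:00, 06:00–06:30, 06:45–08:00, 08:30–08:45, 09:45–12:00.
Lars → UTC: 03:00–06:00, 07:30–08:15, 08:30–13:00.
Beatriz ∩ Wyatt: 04:15–04:30, 07:45–08:00, 08:30–08:45.
Beatriz ∩ Wyatt ∩ Lars: 04:15–04:30, 07:45–08:00, 08:30–08:45.
Total common minutes: 15 + 15 + 15 = 45.

45 minutes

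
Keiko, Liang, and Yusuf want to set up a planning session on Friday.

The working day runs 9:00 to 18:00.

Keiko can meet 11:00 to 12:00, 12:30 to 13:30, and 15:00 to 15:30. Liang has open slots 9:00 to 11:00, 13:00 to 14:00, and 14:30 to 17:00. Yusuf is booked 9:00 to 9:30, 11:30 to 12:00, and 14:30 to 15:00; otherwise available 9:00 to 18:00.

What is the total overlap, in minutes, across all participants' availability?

Yusuf free within 09:00–18:00: 09:30–11:30, 12:00–14:30, 15:00–18:00.
Keiko ∩ Liang: 13:00–13:30, 15:00–15:30.
Keiko ∩ Liang ∩ Yusuf: 13:00–13:30, 15:00–15:30.
Total common minutes: 30 + 30 = 60.

60 minutes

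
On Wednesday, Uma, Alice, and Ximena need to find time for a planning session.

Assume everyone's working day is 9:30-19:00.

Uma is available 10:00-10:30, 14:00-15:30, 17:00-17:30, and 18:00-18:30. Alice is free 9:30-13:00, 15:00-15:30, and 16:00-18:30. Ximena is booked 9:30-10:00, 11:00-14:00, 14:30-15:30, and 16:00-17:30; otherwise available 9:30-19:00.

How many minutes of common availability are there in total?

60 minutes

Ximena free within 09:30–19:00: 10:00–11:00, 14:00–14:30, 15:30–16:00, 17:30–19:00.
Uma ∩ Alice: 10:00–10:30, 15:00–15:30, 17:00–17:30, 18:00–18:30.
Uma ∩ Alice ∩ Ximena: 10:00–10:30, 18:00–18:30.
Total common minutes: 30 + 30 = 60.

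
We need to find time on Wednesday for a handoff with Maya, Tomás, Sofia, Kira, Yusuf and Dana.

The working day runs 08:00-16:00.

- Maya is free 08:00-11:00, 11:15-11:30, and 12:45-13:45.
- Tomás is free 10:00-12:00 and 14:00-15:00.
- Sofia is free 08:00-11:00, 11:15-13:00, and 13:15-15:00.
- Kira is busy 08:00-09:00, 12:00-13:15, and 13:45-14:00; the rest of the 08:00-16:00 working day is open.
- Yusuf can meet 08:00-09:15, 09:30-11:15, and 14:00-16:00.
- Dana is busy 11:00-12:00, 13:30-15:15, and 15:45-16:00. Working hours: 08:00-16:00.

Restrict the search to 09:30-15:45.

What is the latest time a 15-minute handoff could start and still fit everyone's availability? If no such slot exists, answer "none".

Kira free within 08:00–16:00: 09:00–12:00, 13:15–13:45, 14:00–16:00.
Dana free within 08:00–16:00: 08:00–11:00, 12:00–13:30, 15:15–15:45.
Maya ∩ Tomás: 10:00–11:00, 11:15–11:30.
Maya ∩ Tomás ∩ Sofia: 10:00–11:00, 11:15–11:30.
Maya ∩ Tomás ∩ Sofia ∩ Kira: 10:00–11:00, 11:15–11:30.
Maya ∩ Tomás ∩ Sofia ∩ Kira ∩ Yusuf: 10:00–11:00.
Maya ∩ Tomás ∩ Sofia ∩ Kira ∩ Yusuf ∩ Dana: 10:00–11:00.
Restricted to 09:30–15:45: 10:00–11:00.
Windows ≥ 15 min: 10:00–11:00.
Latest start in the last window 10:00–11:00 is 11:00 − 15 min = 10:45.

10:45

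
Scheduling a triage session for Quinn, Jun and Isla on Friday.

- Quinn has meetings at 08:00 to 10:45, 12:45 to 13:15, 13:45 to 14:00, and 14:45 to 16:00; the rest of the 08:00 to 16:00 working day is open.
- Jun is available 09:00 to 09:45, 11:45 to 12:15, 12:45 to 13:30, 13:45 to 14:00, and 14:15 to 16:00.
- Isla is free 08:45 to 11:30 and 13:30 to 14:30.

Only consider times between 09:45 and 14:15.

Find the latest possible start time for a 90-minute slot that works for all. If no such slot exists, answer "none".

none

Quinn free within 08:00–16:00: 10:45–12:45, 13:15–13:45, 14:00–14:45.
Quinn ∩ Jun: 11:45–12:15, 13:15–13:30, 14:15–14:45.
Quinn ∩ Jun ∩ Isla: 14:15–14:30.
Restricted to 09:45–14:15: (none).
Windows ≥ 90 min: (none).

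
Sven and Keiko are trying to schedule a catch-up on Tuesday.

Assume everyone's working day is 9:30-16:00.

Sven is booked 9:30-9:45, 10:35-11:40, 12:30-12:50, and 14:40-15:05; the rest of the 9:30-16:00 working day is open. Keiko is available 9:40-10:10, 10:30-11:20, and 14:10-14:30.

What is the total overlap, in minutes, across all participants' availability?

50 minutes

Sven free within 09:30–16:00: 09:45–10:35, 11:40–12:30, 12:50–14:40, 15:05–16:00.
Sven ∩ Keiko: 09:45–10:10, 10:30–10:35, 14:10–14:30.
Total common minutes: 25 + 5 + 20 = 50.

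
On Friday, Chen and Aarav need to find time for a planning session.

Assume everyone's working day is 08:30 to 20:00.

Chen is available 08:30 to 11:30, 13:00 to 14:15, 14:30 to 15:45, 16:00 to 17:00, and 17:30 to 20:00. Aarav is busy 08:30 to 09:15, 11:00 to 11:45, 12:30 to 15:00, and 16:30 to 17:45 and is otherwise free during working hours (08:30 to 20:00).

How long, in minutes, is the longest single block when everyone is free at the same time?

Aarav free within 08:30–20:00: 09:15–11:00, 11:45–12:30, 15:00–16:30, 17:45–20:00.
Chen ∩ Aarav: 09:15–11:00, 15:00–15:45, 16:00–16:30, 17:45–20:00.
Common window lengths: 105, 45, 30, 135 min; longest is 135.

135 minutes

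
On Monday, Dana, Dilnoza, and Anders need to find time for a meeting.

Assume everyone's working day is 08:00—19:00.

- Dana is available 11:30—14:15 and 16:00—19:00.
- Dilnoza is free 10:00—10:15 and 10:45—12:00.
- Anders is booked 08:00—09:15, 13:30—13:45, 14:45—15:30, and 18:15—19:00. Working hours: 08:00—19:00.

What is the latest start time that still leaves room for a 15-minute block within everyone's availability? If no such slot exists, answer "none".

11:45

Anders free within 08:00–19:00: 09:15–13:30, 13:45–14:45, 15:30–18:15.
Dana ∩ Dilnoza: 11:30–12:00.
Dana ∩ Dilnoza ∩ Anders: 11:30–12:00.
Windows ≥ 15 min: 11:30–12:00.
Latest start in the last window 11:30–12:00 is 12:00 − 15 min = 11:45.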